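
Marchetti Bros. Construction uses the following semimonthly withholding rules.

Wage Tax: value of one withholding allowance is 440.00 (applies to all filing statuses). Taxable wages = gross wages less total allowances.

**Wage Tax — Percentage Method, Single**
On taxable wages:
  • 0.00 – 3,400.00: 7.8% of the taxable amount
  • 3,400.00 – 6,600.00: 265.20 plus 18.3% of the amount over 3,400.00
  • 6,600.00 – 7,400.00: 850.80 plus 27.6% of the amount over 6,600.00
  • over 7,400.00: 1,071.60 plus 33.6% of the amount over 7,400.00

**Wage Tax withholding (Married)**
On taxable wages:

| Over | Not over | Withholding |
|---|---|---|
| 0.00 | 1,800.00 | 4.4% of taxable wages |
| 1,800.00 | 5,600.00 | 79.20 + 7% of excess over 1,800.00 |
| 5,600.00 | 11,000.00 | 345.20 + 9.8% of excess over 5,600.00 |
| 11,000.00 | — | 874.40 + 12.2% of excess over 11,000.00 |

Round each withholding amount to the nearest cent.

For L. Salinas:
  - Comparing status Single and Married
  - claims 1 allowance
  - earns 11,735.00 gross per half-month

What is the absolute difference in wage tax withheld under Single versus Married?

Wage Tax (Single): taxable = 11,735.00 − 1×440.00 = 11,295.00
  1,071.60 + 33.6% × (11,295.00 − 7,400.00) = 1,071.60 + 33.6% × 3,895.00 = 2,380.32
Wage Tax (Married): taxable = 11,735.00 − 1×440.00 = 11,295.00
  874.40 + 12.2% × (11,295.00 − 11,000.00) = 874.40 + 12.2% × 295.00 = 910.39
Difference: |2,380.32 − 910.39| = 1,469.93 (higher under Single)

1,469.93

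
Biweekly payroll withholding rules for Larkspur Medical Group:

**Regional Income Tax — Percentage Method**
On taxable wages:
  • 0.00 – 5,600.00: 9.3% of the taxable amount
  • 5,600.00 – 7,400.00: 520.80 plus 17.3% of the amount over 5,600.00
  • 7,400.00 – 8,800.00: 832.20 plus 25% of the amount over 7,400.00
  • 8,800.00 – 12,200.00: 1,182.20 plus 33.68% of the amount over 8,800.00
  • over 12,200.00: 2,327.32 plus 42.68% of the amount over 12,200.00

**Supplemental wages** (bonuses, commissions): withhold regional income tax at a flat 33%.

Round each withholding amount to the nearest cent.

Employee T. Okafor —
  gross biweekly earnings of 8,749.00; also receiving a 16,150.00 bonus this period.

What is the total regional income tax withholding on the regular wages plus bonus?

Regional Income Tax: taxable = 8,749.00
  832.20 + 25% × (8,749.00 − 7,400.00) = 832.20 + 25% × 1,349.00 = 1,169.45
Supplemental (33% flat on bonus): 33% × 16,150.00 = 5,329.50
Total regional income tax: 1,169.45 + 5,329.50 = 6,498.95

6,498.95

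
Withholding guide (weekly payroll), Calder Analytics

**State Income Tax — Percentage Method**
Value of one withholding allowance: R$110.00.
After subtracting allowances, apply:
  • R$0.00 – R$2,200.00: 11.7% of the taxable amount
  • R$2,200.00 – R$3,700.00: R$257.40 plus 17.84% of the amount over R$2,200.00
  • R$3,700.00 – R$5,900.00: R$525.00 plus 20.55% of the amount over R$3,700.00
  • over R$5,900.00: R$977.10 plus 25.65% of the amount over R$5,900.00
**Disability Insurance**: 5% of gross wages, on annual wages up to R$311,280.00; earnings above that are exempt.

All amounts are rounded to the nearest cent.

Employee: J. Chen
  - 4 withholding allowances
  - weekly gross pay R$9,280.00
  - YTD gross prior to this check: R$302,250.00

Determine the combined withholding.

State Income Tax: taxable = R$9,280.00 − 4×R$110.00 = R$8,840.00
  R$977.10 + 25.65% × (R$8,840.00 − R$5,900.00) = R$977.10 + 25.65% × R$2,940.00 = R$1,731.21
Disability Insurance: cap R$311,280.00 − YTD R$302,250.00 = R$9,030.00 subject; 5% × R$9,030.00 = R$451.50
Total: R$1,731.21 + R$451.50 = R$2,182.71

R$2,182.71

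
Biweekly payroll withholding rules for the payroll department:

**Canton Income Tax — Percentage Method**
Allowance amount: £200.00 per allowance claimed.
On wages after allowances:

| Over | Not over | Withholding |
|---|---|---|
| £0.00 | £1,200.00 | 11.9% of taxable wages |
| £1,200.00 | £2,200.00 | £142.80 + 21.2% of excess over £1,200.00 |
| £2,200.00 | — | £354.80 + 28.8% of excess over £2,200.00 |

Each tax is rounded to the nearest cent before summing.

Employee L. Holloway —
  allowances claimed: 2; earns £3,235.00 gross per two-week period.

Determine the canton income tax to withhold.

Canton Income Tax: taxable = £3,235.00 − 2×£200.00 = £2,835.00
  £354.80 + 28.8% × (£2,835.00 − £2,200.00) = £354.80 + 28.8% × £635.00 = £537.68

£537.68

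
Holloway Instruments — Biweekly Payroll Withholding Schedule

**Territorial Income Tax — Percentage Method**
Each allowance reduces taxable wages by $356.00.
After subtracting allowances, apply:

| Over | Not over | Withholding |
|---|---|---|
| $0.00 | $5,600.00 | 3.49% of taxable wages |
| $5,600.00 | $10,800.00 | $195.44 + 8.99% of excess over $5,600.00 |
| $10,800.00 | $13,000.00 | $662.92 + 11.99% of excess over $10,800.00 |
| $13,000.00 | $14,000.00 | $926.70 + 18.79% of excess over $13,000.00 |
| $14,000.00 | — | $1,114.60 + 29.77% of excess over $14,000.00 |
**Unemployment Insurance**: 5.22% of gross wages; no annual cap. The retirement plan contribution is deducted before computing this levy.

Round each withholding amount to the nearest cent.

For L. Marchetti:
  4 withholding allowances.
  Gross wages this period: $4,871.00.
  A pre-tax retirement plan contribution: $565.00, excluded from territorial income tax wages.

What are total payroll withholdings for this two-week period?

$325.35

Territorial Income Tax: taxable = $4,871.00 − $565.00 − 4×$356.00 = $2,882.00
  3.49% × $2,882.00 = $100.58
Unemployment Insurance: 5.22% × $4,306.00 = $224.77
Total: $100.58 + $224.77 = $325.35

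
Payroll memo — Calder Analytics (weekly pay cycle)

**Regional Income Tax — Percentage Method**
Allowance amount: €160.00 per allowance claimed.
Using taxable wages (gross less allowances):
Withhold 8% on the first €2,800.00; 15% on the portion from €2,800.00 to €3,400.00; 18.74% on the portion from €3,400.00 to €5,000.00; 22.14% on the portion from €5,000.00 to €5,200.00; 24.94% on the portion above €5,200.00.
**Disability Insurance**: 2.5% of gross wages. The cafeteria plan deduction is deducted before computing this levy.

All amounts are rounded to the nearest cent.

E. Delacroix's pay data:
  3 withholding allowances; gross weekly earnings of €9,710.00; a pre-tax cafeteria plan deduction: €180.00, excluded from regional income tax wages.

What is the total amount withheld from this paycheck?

€1,856.56

Regional Income Tax: taxable = €9,710.00 − €180.00 − 3×€160.00 = €9,050.00
  €658.12 + 24.94% × (€9,050.00 − €5,200.00) = €658.12 + 24.94% × €3,850.00 = €1,618.31
Disability Insurance: 2.5% × €9,530.00 = €238.25
Total: €1,618.31 + €238.25 = €1,856.56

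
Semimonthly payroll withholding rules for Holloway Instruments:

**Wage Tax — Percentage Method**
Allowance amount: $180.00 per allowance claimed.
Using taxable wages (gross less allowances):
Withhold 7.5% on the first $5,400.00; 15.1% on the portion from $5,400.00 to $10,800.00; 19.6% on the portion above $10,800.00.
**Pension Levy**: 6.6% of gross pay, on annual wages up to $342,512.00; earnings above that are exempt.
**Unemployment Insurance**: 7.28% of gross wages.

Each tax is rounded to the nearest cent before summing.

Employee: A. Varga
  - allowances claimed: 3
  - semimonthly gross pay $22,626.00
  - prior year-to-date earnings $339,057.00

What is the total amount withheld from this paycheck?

$5,307.66

Wage Tax: taxable = $22,626.00 − 3×$180.00 = $22,086.00
  $1,220.40 + 19.6% × ($22,086.00 − $10,800.00) = $1,220.40 + 19.6% × $11,286.00 = $3,432.46
Pension Levy: cap $342,512.00 − YTD $339,057.00 = $3,455.00 subject; 6.6% × $3,455.00 = $228.03
Unemployment Insurance: 7.28% × $22,626.00 = $1,647.17
Total: $3,432.46 + $228.03 + $1,647.17 = $5,307.66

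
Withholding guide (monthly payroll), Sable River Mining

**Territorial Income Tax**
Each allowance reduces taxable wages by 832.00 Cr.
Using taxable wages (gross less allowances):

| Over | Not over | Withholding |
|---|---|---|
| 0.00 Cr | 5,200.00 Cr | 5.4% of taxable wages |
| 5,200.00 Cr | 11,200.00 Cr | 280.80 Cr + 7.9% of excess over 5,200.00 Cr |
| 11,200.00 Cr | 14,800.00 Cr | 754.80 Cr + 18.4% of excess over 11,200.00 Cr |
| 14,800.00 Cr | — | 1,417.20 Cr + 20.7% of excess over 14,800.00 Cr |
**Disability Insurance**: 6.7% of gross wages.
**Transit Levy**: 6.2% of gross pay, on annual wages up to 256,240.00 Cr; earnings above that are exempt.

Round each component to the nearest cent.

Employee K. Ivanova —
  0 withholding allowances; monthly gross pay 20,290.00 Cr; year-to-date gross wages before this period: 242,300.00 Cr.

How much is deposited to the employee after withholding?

15,512.66 Cr

Territorial Income Tax: taxable = 20,290.00 Cr
  1,417.20 Cr + 20.7% × (20,290.00 Cr − 14,800.00 Cr) = 1,417.20 Cr + 20.7% × 5,490.00 Cr = 2,553.63 Cr
Disability Insurance: 6.7% × 20,290.00 Cr = 1,359.43 Cr
Transit Levy: cap 256,240.00 Cr − YTD 242,300.00 Cr = 13,940.00 Cr subject; 6.2% × 13,940.00 Cr = 864.28 Cr
Total withheld: 2,553.63 Cr + 1,359.43 Cr + 864.28 Cr = 4,777.34 Cr
Net pay: 20,290.00 Cr − 4,777.34 Cr = 15,512.66 Cr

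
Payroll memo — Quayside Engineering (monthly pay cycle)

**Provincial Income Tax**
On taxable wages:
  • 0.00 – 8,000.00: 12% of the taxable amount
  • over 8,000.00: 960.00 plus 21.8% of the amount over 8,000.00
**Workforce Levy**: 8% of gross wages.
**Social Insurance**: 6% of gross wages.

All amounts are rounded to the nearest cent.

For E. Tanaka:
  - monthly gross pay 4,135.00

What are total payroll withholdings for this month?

Provincial Income Tax: taxable = 4,135.00
  12% × 4,135.00 = 496.20
Workforce Levy: 8% × 4,135.00 = 330.80
Social Insurance: 6% × 4,135.00 = 248.10
Total: 496.20 + 330.80 + 248.10 = 1,075.10

1,075.10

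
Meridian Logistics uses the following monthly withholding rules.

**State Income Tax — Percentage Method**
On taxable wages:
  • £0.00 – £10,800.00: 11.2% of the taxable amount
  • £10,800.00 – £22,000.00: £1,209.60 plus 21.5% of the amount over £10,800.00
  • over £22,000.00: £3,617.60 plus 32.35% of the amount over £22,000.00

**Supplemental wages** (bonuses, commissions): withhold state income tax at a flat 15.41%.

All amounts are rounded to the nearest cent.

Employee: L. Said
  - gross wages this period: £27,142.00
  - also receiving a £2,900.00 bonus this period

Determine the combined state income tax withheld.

£5,727.93

State Income Tax: taxable = £27,142.00
  £3,617.60 + 32.35% × (£27,142.00 − £22,000.00) = £3,617.60 + 32.35% × £5,142.00 = £5,281.04
Supplemental (15.41% flat on bonus): 15.41% × £2,900.00 = £446.89
Total state income tax: £5,281.04 + £446.89 = £5,727.93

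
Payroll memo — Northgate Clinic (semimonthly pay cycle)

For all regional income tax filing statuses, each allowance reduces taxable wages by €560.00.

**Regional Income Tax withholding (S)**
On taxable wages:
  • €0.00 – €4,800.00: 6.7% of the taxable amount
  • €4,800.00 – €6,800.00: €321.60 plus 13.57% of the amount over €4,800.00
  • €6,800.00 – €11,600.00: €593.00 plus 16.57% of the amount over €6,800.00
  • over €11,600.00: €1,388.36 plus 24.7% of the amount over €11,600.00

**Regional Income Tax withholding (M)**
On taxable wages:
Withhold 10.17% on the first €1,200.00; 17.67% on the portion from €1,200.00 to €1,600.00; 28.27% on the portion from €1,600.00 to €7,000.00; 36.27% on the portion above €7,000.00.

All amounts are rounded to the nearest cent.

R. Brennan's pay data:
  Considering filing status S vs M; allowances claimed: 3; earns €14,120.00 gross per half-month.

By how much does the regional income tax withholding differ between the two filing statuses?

Regional Income Tax (S): taxable = €14,120.00 − 3×€560.00 = €12,440.00
  €1,388.36 + 24.7% × (€12,440.00 − €11,600.00) = €1,388.36 + 24.7% × €840.00 = €1,595.84
Regional Income Tax (M): taxable = €14,120.00 − 3×€560.00 = €12,440.00
  €1,719.30 + 36.27% × (€12,440.00 − €7,000.00) = €1,719.30 + 36.27% × €5,440.00 = €3,692.39
Difference: |€1,595.84 − €3,692.39| = €2,096.55 (higher under M)

€2,096.55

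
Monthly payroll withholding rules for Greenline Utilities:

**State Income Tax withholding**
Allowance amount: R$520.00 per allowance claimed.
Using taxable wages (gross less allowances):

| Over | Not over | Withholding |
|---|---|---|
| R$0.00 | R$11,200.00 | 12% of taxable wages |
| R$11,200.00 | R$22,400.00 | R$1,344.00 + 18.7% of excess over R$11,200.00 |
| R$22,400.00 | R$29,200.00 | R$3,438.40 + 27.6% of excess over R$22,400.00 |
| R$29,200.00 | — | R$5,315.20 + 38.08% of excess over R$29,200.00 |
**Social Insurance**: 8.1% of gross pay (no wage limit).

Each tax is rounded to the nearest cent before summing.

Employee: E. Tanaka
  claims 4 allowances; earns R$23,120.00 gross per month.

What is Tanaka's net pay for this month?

R$18,063.20

State Income Tax: taxable = R$23,120.00 − 4×R$520.00 = R$21,040.00
  R$1,344.00 + 18.7% × (R$21,040.00 − R$11,200.00) = R$1,344.00 + 18.7% × R$9,840.00 = R$3,184.08
Social Insurance: 8.1% × R$23,120.00 = R$1,872.72
Total withheld: R$3,184.08 + R$1,872.72 = R$5,056.80
Net pay: R$23,120.00 − R$5,056.80 = R$18,063.20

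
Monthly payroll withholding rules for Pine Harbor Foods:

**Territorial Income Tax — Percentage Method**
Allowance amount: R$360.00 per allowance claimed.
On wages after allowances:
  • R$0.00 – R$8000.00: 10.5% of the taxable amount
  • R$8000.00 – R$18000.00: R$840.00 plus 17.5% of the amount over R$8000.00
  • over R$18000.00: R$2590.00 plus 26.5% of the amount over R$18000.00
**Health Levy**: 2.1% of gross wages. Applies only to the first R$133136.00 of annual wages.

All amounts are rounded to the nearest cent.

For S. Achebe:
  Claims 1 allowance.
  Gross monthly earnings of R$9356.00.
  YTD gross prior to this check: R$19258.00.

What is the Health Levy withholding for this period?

Health Levy: 2.1% × R$9356.00 = R$196.48

R$196.48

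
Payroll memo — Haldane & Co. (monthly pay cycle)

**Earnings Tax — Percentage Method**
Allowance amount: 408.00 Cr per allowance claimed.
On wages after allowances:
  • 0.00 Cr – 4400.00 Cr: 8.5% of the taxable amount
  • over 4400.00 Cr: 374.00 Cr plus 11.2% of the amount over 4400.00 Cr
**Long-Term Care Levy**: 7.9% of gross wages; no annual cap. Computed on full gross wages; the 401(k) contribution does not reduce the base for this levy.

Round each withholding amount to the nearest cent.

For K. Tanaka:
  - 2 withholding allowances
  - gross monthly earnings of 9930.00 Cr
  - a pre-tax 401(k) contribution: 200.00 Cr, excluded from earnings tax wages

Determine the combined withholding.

1664.04 Cr

Earnings Tax: taxable = 9930.00 Cr − 200.00 Cr − 2×408.00 Cr = 8914.00 Cr
  374.00 Cr + 11.2% × (8914.00 Cr − 4400.00 Cr) = 374.00 Cr + 11.2% × 4514.00 Cr = 879.57 Cr
Long-Term Care Levy: 7.9% × 9930.00 Cr = 784.47 Cr
Total: 879.57 Cr + 784.47 Cr = 1664.04 Cr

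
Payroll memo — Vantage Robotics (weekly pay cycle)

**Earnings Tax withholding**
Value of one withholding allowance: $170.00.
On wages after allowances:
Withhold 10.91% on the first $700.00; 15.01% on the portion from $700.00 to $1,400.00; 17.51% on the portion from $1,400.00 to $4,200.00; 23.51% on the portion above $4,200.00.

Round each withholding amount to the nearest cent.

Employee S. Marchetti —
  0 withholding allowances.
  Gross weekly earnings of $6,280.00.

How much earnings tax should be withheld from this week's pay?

$1,160.73

Earnings Tax: taxable = $6,280.00
  $671.72 + 23.51% × ($6,280.00 − $4,200.00) = $671.72 + 23.51% × $2,080.00 = $1,160.73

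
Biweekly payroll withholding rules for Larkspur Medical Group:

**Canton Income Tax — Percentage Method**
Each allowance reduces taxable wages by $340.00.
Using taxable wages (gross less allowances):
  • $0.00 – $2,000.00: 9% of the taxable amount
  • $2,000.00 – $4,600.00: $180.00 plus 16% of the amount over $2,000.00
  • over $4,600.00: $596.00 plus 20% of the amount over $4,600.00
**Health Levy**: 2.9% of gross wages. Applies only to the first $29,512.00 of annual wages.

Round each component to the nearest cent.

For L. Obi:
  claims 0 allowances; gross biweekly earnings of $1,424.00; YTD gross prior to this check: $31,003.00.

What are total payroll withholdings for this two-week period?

Canton Income Tax: taxable = $1,424.00
  9% × $1,424.00 = $128.16
Health Levy: YTD $31,003.00 ≥ cap $29,512.00 → $0.00
Total: $128.16 + $0.00 = $128.16

$128.16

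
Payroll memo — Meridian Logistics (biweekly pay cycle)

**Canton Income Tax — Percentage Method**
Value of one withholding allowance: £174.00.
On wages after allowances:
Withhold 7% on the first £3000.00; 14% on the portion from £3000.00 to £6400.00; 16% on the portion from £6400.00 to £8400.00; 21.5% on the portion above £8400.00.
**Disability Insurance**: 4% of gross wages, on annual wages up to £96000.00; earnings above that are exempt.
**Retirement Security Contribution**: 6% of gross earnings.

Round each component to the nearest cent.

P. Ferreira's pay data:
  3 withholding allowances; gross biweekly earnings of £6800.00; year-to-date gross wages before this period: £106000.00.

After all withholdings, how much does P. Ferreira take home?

£5723.08

Canton Income Tax: taxable = £6800.00 − 3×£174.00 = £6278.00
  £210.00 + 14% × (£6278.00 − £3000.00) = £210.00 + 14% × £3278.00 = £668.92
Disability Insurance: YTD £106000.00 ≥ cap £96000.00 → £0.00
Retirement Security Contribution: 6% × £6800.00 = £408.00
Total withheld: £668.92 + £0.00 + £408.00 = £1076.92
Net pay: £6800.00 − £1076.92 = £5723.08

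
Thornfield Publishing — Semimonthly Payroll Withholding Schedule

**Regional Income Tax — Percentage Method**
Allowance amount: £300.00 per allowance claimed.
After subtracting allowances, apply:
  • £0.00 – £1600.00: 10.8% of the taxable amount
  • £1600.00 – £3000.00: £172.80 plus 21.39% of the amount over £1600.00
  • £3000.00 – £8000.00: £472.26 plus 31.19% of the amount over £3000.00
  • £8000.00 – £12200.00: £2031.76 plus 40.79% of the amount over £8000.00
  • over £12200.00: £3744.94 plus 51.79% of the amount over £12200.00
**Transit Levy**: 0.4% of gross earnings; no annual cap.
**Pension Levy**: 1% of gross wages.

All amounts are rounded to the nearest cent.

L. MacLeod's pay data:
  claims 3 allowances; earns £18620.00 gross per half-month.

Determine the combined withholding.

£6864.43

Regional Income Tax: taxable = £18620.00 − 3×£300.00 = £17720.00
  £3744.94 + 51.79% × (£17720.00 − £12200.00) = £3744.94 + 51.79% × £5520.00 = £6603.75
Transit Levy: 0.4% × £18620.00 = £74.48
Pension Levy: 1% × £18620.00 = £186.20
Total: £6603.75 + £74.48 + £186.20 = £6864.43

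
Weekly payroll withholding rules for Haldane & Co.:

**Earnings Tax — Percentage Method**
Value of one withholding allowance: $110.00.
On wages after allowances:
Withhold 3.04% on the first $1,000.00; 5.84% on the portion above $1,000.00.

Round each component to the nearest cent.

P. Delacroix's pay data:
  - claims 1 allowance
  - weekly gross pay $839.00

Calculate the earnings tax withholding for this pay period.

$22.16

Earnings Tax: taxable = $839.00 − 1×$110.00 = $729.00
  3.04% × $729.00 = $22.16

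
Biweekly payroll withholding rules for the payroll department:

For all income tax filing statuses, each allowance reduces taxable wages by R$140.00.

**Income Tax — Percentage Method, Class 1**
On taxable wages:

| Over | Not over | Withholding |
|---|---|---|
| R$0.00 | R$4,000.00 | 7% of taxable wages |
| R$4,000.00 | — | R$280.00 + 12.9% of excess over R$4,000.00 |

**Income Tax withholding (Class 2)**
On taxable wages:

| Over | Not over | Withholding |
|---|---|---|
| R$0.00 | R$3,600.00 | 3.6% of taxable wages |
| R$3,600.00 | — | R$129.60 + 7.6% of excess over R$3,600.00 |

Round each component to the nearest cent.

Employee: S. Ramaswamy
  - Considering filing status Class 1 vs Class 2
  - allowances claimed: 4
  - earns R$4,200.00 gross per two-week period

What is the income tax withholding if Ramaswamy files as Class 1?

Income Tax (Class 1): taxable = R$4,200.00 − 4×R$140.00 = R$3,640.00
  7% × R$3,640.00 = R$254.80

R$254.80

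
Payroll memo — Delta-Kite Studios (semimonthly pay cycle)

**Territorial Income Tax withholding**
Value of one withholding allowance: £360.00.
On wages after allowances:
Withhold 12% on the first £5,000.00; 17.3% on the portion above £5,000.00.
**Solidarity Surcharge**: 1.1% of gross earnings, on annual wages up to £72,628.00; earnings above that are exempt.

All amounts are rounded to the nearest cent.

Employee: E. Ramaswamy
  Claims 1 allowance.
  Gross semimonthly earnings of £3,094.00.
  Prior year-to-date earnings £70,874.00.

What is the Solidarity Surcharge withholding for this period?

Solidarity Surcharge: cap £72,628.00 − YTD £70,874.00 = £1,754.00 subject; 1.1% × £1,754.00 = £19.29

£19.29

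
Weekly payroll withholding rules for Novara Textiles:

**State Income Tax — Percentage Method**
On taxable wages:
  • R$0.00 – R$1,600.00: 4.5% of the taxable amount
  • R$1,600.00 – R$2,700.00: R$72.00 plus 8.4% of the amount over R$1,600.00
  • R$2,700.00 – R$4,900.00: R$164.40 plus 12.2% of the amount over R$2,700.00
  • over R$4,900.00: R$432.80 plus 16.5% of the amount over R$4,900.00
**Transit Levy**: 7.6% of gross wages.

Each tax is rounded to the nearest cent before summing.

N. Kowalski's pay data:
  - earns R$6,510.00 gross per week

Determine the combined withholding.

State Income Tax: taxable = R$6,510.00
  R$432.80 + 16.5% × (R$6,510.00 − R$4,900.00) = R$432.80 + 16.5% × R$1,610.00 = R$698.45
Transit Levy: 7.6% × R$6,510.00 = R$494.76
Total: R$698.45 + R$494.76 = R$1,193.21

R$1,193.21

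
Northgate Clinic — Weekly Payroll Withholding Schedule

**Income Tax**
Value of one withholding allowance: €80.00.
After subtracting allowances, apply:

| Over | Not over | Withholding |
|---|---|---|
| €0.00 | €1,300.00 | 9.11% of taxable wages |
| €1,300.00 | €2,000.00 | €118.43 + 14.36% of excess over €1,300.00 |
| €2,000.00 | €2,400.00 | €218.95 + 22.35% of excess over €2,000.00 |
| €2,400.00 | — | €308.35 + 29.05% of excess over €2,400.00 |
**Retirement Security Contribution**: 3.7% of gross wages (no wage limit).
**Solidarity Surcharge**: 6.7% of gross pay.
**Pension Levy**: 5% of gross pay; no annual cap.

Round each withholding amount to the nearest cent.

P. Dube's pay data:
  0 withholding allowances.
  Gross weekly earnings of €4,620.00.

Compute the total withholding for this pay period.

€1,664.74

Income Tax: taxable = €4,620.00
  €308.35 + 29.05% × (€4,620.00 − €2,400.00) = €308.35 + 29.05% × €2,220.00 = €953.26
Retirement Security Contribution: 3.7% × €4,620.00 = €170.94
Solidarity Surcharge: 6.7% × €4,620.00 = €309.54
Pension Levy: 5% × €4,620.00 = €231.00
Total: €953.26 + €170.94 + €309.54 + €231.00 = €1,664.74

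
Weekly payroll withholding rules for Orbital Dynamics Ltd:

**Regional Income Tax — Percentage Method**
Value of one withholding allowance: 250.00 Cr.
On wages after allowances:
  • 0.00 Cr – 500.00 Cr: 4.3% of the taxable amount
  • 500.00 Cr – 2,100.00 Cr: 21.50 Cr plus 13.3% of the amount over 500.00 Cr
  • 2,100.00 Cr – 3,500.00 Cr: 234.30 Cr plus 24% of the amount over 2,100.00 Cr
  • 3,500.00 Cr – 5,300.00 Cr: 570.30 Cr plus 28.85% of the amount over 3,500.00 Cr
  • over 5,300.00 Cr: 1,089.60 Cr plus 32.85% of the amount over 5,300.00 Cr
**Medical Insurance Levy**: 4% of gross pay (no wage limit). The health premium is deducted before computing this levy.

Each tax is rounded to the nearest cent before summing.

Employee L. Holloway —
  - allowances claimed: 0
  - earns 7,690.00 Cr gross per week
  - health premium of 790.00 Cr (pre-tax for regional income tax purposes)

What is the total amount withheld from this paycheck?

1,891.20 Cr

Regional Income Tax: taxable = 7,690.00 Cr − 790.00 Cr = 6,900.00 Cr
  1,089.60 Cr + 32.85% × (6,900.00 Cr − 5,300.00 Cr) = 1,089.60 Cr + 32.85% × 1,600.00 Cr = 1,615.20 Cr
Medical Insurance Levy: 4% × 6,900.00 Cr = 276.00 Cr
Total: 1,615.20 Cr + 276.00 Cr = 1,891.20 Cr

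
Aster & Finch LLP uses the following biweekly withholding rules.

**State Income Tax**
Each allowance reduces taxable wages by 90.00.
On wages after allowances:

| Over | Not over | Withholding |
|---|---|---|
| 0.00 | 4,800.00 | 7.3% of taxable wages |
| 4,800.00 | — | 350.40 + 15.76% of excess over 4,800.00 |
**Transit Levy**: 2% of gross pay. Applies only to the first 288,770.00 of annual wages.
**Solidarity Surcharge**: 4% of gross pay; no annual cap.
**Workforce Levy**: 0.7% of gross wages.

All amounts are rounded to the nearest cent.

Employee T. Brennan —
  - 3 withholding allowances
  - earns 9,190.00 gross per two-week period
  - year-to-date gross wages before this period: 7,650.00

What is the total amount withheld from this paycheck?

State Income Tax: taxable = 9,190.00 − 3×90.00 = 8,920.00
  350.40 + 15.76% × (8,920.00 − 4,800.00) = 350.40 + 15.76% × 4,120.00 = 999.71
Transit Levy: 2% × 9,190.00 = 183.80
Solidarity Surcharge: 4% × 9,190.00 = 367.60
Workforce Levy: 0.7% × 9,190.00 = 64.33
Total: 999.71 + 183.80 + 367.60 + 64.33 = 1,615.44

1,615.44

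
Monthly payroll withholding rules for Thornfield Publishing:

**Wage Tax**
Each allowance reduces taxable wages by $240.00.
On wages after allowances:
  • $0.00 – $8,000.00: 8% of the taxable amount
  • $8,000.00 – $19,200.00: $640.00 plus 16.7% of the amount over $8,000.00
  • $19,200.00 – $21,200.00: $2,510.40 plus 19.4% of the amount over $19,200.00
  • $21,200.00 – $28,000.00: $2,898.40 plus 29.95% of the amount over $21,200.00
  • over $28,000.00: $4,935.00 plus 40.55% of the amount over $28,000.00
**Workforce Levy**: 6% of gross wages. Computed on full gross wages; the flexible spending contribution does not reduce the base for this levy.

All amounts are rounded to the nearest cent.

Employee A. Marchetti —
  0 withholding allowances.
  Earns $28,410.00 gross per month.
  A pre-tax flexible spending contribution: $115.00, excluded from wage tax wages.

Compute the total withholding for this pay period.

$6,759.22

Wage Tax: taxable = $28,410.00 − $115.00 = $28,295.00
  $4,935.00 + 40.55% × ($28,295.00 − $28,000.00) = $4,935.00 + 40.55% × $295.00 = $5,054.62
Workforce Levy: 6% × $28,410.00 = $1,704.60
Total: $5,054.62 + $1,704.60 = $6,759.22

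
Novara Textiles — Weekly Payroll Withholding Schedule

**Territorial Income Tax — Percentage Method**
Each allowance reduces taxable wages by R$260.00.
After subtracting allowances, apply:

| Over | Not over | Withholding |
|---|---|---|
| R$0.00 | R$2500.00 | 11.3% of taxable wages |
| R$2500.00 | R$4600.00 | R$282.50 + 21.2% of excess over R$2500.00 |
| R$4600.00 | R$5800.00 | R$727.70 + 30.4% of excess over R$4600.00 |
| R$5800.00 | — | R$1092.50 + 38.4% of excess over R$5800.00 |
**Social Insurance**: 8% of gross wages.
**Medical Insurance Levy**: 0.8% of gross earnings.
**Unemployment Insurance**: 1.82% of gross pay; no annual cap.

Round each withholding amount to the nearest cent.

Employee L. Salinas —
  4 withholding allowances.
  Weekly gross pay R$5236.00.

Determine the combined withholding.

Territorial Income Tax: taxable = R$5236.00 − 4×R$260.00 = R$4196.00
  R$282.50 + 21.2% × (R$4196.00 − R$2500.00) = R$282.50 + 21.2% × R$1696.00 = R$642.05
Social Insurance: 8% × R$5236.00 = R$418.88
Medical Insurance Levy: 0.8% × R$5236.00 = R$41.89
Unemployment Insurance: 1.82% × R$5236.00 = R$95.30
Total: R$642.05 + R$418.88 + R$41.89 + R$95.30 = R$1198.12

R$1198.12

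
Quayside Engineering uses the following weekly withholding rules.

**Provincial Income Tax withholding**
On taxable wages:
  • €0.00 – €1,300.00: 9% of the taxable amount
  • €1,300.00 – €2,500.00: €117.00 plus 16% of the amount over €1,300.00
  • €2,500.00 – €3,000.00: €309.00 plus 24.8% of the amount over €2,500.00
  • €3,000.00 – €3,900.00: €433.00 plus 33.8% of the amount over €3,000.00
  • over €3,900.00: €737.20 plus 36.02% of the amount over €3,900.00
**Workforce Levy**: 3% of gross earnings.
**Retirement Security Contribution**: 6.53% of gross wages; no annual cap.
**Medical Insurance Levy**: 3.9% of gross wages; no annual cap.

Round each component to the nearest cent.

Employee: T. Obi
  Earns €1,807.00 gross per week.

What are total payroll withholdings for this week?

Provincial Income Tax: taxable = €1,807.00
  €117.00 + 16% × (€1,807.00 − €1,300.00) = €117.00 + 16% × €507.00 = €198.12
Workforce Levy: 3% × €1,807.00 = €54.21
Retirement Security Contribution: 6.53% × €1,807.00 = €118.00
Medical Insurance Levy: 3.9% × €1,807.00 = €70.47
Total: €198.12 + €54.21 + €118.00 + €70.47 = €440.80

€440.80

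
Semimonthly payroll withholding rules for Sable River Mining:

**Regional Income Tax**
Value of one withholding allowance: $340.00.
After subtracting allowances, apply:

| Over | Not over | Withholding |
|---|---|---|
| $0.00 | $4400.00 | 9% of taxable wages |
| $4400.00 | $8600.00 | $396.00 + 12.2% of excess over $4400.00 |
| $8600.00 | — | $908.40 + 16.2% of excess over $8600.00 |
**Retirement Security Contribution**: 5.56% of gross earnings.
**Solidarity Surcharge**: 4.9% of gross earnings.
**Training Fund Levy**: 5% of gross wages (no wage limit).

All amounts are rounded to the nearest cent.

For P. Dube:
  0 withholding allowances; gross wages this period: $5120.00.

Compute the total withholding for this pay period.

$1275.39

Regional Income Tax: taxable = $5120.00
  $396.00 + 12.2% × ($5120.00 − $4400.00) = $396.00 + 12.2% × $720.00 = $483.84
Retirement Security Contribution: 5.56% × $5120.00 = $284.67
Solidarity Surcharge: 4.9% × $5120.00 = $250.88
Training Fund Levy: 5% × $5120.00 = $256.00
Total: $483.84 + $284.67 + $250.88 + $256.00 = $1275.39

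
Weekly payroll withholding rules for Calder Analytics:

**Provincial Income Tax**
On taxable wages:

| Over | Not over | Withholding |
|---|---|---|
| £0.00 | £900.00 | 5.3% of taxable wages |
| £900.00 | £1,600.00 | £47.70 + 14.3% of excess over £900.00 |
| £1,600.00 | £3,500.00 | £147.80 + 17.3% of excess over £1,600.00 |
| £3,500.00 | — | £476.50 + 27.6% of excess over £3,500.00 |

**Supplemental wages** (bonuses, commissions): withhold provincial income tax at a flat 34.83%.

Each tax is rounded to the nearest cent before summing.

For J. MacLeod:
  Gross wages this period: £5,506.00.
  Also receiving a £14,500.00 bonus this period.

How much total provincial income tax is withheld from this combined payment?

Provincial Income Tax: taxable = £5,506.00
  £476.50 + 27.6% × (£5,506.00 − £3,500.00) = £476.50 + 27.6% × £2,006.00 = £1,030.16
Supplemental (34.83% flat on bonus): 34.83% × £14,500.00 = £5,050.35
Total provincial income tax: £1,030.16 + £5,050.35 = £6,080.51

£6,080.51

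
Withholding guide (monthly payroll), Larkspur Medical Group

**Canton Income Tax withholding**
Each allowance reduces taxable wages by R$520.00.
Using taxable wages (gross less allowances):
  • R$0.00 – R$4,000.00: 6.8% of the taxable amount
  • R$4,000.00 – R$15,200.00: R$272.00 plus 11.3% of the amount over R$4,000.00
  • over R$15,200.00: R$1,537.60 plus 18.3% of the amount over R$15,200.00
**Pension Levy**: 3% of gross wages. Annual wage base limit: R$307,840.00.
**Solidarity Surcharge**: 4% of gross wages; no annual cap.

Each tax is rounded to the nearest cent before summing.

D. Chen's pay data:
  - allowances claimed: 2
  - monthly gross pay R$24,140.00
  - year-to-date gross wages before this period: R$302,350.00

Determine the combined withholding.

R$4,113.60

Canton Income Tax: taxable = R$24,140.00 − 2×R$520.00 = R$23,100.00
  R$1,537.60 + 18.3% × (R$23,100.00 − R$15,200.00) = R$1,537.60 + 18.3% × R$7,900.00 = R$2,983.30
Pension Levy: cap R$307,840.00 − YTD R$302,350.00 = R$5,490.00 subject; 3% × R$5,490.00 = R$164.70
Solidarity Surcharge: 4% × R$24,140.00 = R$965.60
Total: R$2,983.30 + R$164.70 + R$965.60 = R$4,113.60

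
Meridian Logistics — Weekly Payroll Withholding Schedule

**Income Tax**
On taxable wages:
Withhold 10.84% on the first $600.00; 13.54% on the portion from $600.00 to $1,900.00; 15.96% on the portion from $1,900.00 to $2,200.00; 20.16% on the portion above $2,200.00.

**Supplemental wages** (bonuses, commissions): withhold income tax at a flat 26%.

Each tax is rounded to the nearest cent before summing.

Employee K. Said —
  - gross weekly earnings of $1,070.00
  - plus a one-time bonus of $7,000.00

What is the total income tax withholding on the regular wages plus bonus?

$1,948.68

Income Tax: taxable = $1,070.00
  $65.04 + 13.54% × ($1,070.00 − $600.00) = $65.04 + 13.54% × $470.00 = $128.68
Supplemental (26% flat on bonus): 26% × $7,000.00 = $1,820.00
Total income tax: $128.68 + $1,820.00 = $1,948.68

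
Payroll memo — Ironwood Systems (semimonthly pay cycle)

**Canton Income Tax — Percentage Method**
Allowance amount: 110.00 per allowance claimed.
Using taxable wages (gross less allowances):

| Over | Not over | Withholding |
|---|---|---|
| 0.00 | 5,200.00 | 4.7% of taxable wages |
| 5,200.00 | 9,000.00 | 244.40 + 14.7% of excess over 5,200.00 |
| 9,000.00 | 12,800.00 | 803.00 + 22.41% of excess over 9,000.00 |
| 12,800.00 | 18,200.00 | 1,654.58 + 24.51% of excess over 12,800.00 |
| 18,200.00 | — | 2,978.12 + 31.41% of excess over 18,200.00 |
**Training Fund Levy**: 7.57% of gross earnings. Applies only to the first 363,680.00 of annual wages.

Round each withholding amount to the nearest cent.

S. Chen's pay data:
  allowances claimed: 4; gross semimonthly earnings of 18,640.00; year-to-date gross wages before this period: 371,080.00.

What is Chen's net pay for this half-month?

Canton Income Tax: taxable = 18,640.00 − 4×110.00 = 18,200.00
  1,654.58 + 24.51% × (18,200.00 − 12,800.00) = 1,654.58 + 24.51% × 5,400.00 = 2,978.12
Training Fund Levy: YTD 371,080.00 ≥ cap 363,680.00 → 0.00
Total withheld: 2,978.12 + 0.00 = 2,978.12
Net pay: 18,640.00 − 2,978.12 = 15,661.88

15,661.88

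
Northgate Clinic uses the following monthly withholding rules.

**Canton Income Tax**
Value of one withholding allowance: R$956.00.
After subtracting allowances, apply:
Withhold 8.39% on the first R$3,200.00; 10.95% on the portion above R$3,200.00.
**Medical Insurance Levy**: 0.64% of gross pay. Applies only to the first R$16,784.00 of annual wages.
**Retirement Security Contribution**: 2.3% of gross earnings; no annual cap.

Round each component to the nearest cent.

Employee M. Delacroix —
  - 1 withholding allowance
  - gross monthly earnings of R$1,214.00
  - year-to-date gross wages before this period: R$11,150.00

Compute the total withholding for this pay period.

Canton Income Tax: taxable = R$1,214.00 − 1×R$956.00 = R$258.00
  8.39% × R$258.00 = R$21.65
Medical Insurance Levy: 0.64% × R$1,214.00 = R$7.77
Retirement Security Contribution: 2.3% × R$1,214.00 = R$27.92
Total: R$21.65 + R$7.77 + R$27.92 = R$57.34

R$57.34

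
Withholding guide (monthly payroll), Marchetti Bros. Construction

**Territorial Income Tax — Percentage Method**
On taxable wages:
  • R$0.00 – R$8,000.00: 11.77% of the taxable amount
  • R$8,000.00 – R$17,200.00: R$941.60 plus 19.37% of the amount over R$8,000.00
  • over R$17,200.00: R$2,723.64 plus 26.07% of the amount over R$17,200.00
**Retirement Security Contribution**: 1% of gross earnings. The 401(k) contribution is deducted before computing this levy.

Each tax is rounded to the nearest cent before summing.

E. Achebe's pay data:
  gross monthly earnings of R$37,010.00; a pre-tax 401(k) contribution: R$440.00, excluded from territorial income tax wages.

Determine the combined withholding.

R$8,139.10

Territorial Income Tax: taxable = R$37,010.00 − R$440.00 = R$36,570.00
  R$2,723.64 + 26.07% × (R$36,570.00 − R$17,200.00) = R$2,723.64 + 26.07% × R$19,370.00 = R$7,773.40
Retirement Security Contribution: 1% × R$36,570.00 = R$365.70
Total: R$7,773.40 + R$365.70 = R$8,139.10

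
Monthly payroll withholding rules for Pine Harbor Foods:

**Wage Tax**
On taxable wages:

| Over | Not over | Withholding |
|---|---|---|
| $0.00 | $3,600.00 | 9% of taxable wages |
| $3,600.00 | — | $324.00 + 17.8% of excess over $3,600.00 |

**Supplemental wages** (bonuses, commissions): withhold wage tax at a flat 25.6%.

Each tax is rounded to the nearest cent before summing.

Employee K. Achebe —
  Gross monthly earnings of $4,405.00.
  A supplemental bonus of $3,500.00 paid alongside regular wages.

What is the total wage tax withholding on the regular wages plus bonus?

Wage Tax: taxable = $4,405.00
  $324.00 + 17.8% × ($4,405.00 − $3,600.00) = $324.00 + 17.8% × $805.00 = $467.29
Supplemental (25.6% flat on bonus): 25.6% × $3,500.00 = $896.00
Total wage tax: $467.29 + $896.00 = $1,363.29

$1,363.29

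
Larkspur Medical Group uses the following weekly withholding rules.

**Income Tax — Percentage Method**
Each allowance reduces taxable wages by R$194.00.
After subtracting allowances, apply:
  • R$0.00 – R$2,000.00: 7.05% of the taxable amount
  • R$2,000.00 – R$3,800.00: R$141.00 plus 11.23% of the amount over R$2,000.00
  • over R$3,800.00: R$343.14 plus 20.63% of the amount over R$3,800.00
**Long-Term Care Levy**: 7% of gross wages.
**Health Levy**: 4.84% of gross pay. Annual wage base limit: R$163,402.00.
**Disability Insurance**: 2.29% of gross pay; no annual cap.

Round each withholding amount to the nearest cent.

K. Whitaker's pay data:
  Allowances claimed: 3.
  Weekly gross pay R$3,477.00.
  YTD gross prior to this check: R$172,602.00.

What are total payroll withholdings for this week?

R$564.52

Income Tax: taxable = R$3,477.00 − 3×R$194.00 = R$2,895.00
  R$141.00 + 11.23% × (R$2,895.00 − R$2,000.00) = R$141.00 + 11.23% × R$895.00 = R$241.51
Long-Term Care Levy: 7% × R$3,477.00 = R$243.39
Health Levy: YTD R$172,602.00 ≥ cap R$163,402.00 → R$0.00
Disability Insurance: 2.29% × R$3,477.00 = R$79.62
Total: R$241.51 + R$243.39 + R$0.00 + R$79.62 = R$564.52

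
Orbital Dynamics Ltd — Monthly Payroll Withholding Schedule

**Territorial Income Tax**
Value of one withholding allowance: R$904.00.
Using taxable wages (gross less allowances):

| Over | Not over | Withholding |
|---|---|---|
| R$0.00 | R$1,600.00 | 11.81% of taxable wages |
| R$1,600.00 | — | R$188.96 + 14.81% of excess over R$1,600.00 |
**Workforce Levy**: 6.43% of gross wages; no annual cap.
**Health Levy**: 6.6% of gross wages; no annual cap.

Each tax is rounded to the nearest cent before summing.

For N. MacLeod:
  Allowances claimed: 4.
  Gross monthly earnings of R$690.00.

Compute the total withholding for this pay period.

Territorial Income Tax: taxable = R$690.00 − 4×R$904.00 = R$-2,926.00
  Taxable ≤ 0 → R$0.00
Workforce Levy: 6.43% × R$690.00 = R$44.37
Health Levy: 6.6% × R$690.00 = R$45.54
Total: R$0.00 + R$44.37 + R$45.54 = R$89.91

R$89.91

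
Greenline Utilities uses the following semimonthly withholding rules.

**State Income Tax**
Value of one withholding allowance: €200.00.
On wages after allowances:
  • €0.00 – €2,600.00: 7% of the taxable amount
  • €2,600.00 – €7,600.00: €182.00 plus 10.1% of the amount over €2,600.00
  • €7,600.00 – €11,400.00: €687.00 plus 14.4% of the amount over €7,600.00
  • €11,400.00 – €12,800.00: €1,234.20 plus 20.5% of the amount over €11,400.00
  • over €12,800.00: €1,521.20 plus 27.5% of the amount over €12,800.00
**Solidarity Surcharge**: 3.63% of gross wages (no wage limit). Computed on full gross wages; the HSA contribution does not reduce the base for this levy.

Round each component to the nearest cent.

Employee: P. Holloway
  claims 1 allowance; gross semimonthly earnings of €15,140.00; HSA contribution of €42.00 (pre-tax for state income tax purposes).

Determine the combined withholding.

€2,647.73

State Income Tax: taxable = €15,140.00 − €42.00 − 1×€200.00 = €14,898.00
  €1,521.20 + 27.5% × (€14,898.00 − €12,800.00) = €1,521.20 + 27.5% × €2,098.00 = €2,098.15
Solidarity Surcharge: 3.63% × €15,140.00 = €549.58
Total: €2,098.15 + €549.58 = €2,647.73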